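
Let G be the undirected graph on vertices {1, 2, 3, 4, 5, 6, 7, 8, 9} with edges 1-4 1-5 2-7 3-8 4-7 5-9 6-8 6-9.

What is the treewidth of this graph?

A width-1 tree decomposition is:
Bags: B1 = {3, 8}  B2 = {6, 8}  B3 = {6, 9}  B4 = {5, 9}  B5 = {1, 5}  B6 = {1, 4}  B7 = {4, 7}  B8 = {2, 7}
Tree: B1–B2, B2–B3, B3–B4, B4–B5, B5–B6, B6–B7, B7–B8
The largest bag has 2 vertices, giving width 1; this decomposition certifies tw(G) ≤ 1. Any graph with an edge has treewidth ≥ 1, and G has the edge 3–8. Hence tw(G) = 1 exactly.

1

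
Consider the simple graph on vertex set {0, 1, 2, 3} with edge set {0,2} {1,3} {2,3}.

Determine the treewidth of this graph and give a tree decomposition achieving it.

Each bag holds 2 vertices, so the decomposition has width 1, which upper-bounds the treewidth. Any graph with an edge has treewidth ≥ 1, and G has the edge 0–2. Hence tw(G) = 1 exactly.

Treewidth 1.
Bags: B1 = {0, 2}  B2 = {2, 3}  B3 = {1, 3}
Tree: B1–B2, B2–B3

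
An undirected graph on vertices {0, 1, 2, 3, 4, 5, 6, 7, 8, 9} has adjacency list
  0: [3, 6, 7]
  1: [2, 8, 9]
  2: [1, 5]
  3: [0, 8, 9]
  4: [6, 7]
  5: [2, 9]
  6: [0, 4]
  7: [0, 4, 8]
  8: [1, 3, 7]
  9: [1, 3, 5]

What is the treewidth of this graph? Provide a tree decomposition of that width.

Every bag has size at most 3, so the width is 3 − 1 = 2 and tw(G) ≤ 2. For the lower bound, G contains the cycle 4–6–0–7–4, so G is not a forest; only forests have treewidth ≤ 1, hence tw(G) ≥ 2. The upper and lower bounds meet at 2, so that is the treewidth.

Treewidth 2.
One such decomposition:
Bags: B1 = {4, 6, 7}  B2 = {0, 6, 7}  B3 = {0, 7, 8}  B4 = {0, 3, 8}  B5 = {1, 3, 8}  B6 = {1, 3, 9}  B7 = {1, 2, 9}  B8 = {2, 5, 9}
Tree: B1–B2, B2–B3, B3–B4, B4–B5, B5–B6, B6–B7, B7–B8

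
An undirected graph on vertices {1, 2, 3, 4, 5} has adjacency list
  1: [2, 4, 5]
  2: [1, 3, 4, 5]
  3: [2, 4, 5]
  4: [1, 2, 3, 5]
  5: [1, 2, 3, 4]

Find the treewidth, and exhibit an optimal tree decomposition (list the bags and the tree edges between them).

Treewidth 3.
One such decomposition:
Bags: B1 = {1, 2, 4, 5}  B2 = {2, 3, 4, 5}
Tree: B1–B2

The largest bag has 4 vertices, giving width 3; this decomposition certifies tw(G) ≤ 3. Conversely, {1, 2, 4, 5} is a clique of size 4, and the vertices of any clique must share a bag in every tree decomposition; so some bag has ≥ 4 vertices and tw(G) ≥ 3. Hence tw(G) = 3 exactly.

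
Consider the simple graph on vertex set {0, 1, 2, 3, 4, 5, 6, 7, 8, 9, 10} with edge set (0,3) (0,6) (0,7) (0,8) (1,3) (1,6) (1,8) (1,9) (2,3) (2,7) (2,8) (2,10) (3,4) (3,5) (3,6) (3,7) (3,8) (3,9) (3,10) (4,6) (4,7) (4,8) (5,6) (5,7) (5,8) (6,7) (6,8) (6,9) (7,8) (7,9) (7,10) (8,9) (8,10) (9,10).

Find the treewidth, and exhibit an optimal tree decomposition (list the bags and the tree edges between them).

Every bag has size at most 5, so the width is 5 − 1 = 4 and tw(G) ≤ 4. Conversely, {1, 3, 6, 8, 9} is a clique of size 5, and the vertices of any clique must share a bag in every tree decomposition; so some bag has ≥ 5 vertices and tw(G) ≥ 4. The upper and lower bounds meet at 4, so that is the treewidth.

Treewidth 4.
Bags: B1 = {1, 3, 6, 8, 9}  B2 = {3, 6, 7, 8, 9}  B3 = {3, 5, 6, 7, 8}  B4 = {3, 7, 8, 9, 10}  B5 = {0, 3, 6, 7, 8}  B6 = {3, 4, 6, 7, 8}  B7 = {2, 3, 7, 8, 10}
Tree: B1–B2, B2–B3, B2–B4, B3–B5, B3–B6, B4–B7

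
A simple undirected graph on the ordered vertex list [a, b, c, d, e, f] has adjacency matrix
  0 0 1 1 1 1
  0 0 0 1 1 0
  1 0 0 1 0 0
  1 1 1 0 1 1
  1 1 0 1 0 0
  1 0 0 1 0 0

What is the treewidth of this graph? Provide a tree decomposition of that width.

Treewidth 2.
One optimal decomposition is:
Bags: B1 = {a, d, e}  B2 = {a, d, f}  B3 = {a, c, d}  B4 = {b, d, e}
Tree: B1–B2, B2–B3, B1–B4

Each bag holds 3 vertices, so the decomposition has width 2, which upper-bounds the treewidth. Conversely, {a, d, e} is a clique of size 3, and the vertices of any clique must share a bag in every tree decomposition; so some bag has ≥ 3 vertices and tw(G) ≥ 2. Hence tw(G) = 2 exactly.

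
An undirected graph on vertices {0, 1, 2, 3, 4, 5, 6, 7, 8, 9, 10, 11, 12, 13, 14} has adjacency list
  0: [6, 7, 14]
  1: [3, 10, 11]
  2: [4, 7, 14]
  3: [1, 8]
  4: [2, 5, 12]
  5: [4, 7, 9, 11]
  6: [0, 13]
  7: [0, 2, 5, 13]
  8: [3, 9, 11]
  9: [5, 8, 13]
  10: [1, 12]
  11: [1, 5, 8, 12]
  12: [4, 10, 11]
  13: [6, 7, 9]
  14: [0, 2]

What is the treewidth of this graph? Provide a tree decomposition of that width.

Treewidth 3.
Bags: B1 = {0, 2, 6, 14}  B2 = {0, 2, 6, 7}  B3 = {2, 6, 7, 13}  B4 = {2, 4, 7, 13}  B5 = {4, 5, 7, 13}  B6 = {4, 5, 9, 13}  B7 = {4, 5, 9, 12}  B8 = {5, 9, 11, 12}  B9 = {8, 9, 11, 12}  B10 = {8, 10, 11, 12}  B11 = {1, 8, 10, 11}  B12 = {1, 3, 8, 10}
Tree: B1–B2, B2–B3, B3–B4, B4–B5, B5–B6, B6–B7, B7–B8, B8–B9, B9–B10, B10–B11, B11–B12

Each bag holds 4 vertices, so the decomposition has width 3, which upper-bounds the treewidth. For the lower bound: the 4 vertex sets {0,6,14}, {2}, {7}, {4,5,9,13} are disjoint, each induces a connected subgraph, and every pair is joined by at least one edge of G. Contracting each set to a single vertex therefore yields K_{4} as a minor, and since treewidth is minor-monotone, tw(G) ≥ tw(K_{4}) = 3. Therefore the treewidth is 3.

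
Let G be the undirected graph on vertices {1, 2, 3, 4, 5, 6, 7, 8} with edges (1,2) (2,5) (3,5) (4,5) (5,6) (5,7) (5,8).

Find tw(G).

1

A width-1 tree decomposition is:
Bags: B1 = {3, 5}  B2 = {5, 6}  B3 = {2, 5}  B4 = {5, 8}  B5 = {4, 5}  B6 = {5, 7}  B7 = {1, 2}
Tree: B1–B2, B1–B3, B1–B4, B2–B5, B5–B6, B3–B7
Each bag holds 2 vertices, so the decomposition has width 1, which upper-bounds the treewidth. Since G has at least one edge (e.g. 3–5), it is not an edgeless graph, so tw(G) ≥ 1. Hence tw(G) = 1 exactly.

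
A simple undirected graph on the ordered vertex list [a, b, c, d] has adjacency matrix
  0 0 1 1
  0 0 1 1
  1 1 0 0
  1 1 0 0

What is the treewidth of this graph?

A width-2 tree decomposition is:
Bags: B1 = {a, b, c}  B2 = {a, b, d}
Tree: B1–B2
Each bag holds 3 vertices, so the decomposition has width 2, which upper-bounds the treewidth. The edges b–c–a–d–b form a cycle, so G is not a tree and its treewidth is at least 2. Hence tw(G) = 2 exactly.

2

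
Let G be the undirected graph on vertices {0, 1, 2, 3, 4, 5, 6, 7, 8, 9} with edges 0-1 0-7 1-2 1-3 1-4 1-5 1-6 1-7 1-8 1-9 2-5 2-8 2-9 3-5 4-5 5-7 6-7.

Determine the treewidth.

2

A width-2 tree decomposition is:
Bags: B1 = {1, 6, 7}  B2 = {0, 1, 7}  B3 = {1, 5, 7}  B4 = {1, 2, 5}  B5 = {1, 2, 9}  B6 = {1, 4, 5}  B7 = {1, 2, 8}  B8 = {1, 3, 5}
Tree: B1–B2, B1–B3, B3–B4, B4–B5, B4–B6, B4–B7, B3–B8
Each bag holds 3 vertices, so the decomposition has width 2, which upper-bounds the treewidth. Conversely, {0, 1, 7} is a clique of size 3, and the vertices of any clique must share a bag in every tree decomposition; so some bag has ≥ 3 vertices and tw(G) ≥ 2. Therefore the treewidth is 2.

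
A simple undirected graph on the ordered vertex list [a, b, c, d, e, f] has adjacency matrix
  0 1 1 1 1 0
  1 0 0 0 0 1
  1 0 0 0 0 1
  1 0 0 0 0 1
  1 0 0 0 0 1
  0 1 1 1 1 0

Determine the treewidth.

A width-2 tree decomposition is:
Bags: B1 = {a, e, f}  B2 = {a, c, f}  B3 = {a, b, f}  B4 = {a, d, f}
Tree: B1–B2, B2–B3, B3–B4
Each bag holds 3 vertices, so the decomposition has width 2, which upper-bounds the treewidth. For the lower bound, G contains the cycle e–a–c–f–e, so G is not a forest; only forests have treewidth ≤ 1, hence tw(G) ≥ 2. Therefore the treewidth is 2.

2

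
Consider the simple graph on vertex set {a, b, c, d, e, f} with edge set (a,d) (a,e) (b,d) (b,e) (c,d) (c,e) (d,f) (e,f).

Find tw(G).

A width-2 tree decomposition is:
Bags: B1 = {b, d, e}  B2 = {d, e, f}  B3 = {c, d, e}  B4 = {a, d, e}
Tree: B1–B2, B2–B3, B3–B4
Every bag has size at most 3, so the width is 3 − 1 = 2 and tw(G) ≤ 2. For the lower bound, G contains the cycle e–b–d–f–e, so G is not a forest; only forests have treewidth ≤ 1, hence tw(G) ≥ 2. Hence tw(G) = 2 exactly.

2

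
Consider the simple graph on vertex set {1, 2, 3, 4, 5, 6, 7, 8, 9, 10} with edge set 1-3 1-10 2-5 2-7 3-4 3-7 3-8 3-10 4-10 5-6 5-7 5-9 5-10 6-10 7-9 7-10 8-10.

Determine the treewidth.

2

A width-2 tree decomposition is:
Bags: B1 = {3, 7, 10}  B2 = {3, 8, 10}  B3 = {5, 7, 10}  B4 = {3, 4, 10}  B5 = {5, 7, 9}  B6 = {2, 5, 7}  B7 = {5, 6, 10}  B8 = {1, 3, 10}
Tree: B1–B2, B1–B3, B2–B4, B3–B5, B3–B6, B3–B7, B4–B8
The largest bag has 3 vertices, giving width 2; this decomposition certifies tw(G) ≤ 2. For the lower bound, the 3 vertices {5, 7, 9} are pairwise adjacent, and any tree decomposition puts a clique entirely inside one bag — forcing width ≥ 2. Therefore the treewidth is 2.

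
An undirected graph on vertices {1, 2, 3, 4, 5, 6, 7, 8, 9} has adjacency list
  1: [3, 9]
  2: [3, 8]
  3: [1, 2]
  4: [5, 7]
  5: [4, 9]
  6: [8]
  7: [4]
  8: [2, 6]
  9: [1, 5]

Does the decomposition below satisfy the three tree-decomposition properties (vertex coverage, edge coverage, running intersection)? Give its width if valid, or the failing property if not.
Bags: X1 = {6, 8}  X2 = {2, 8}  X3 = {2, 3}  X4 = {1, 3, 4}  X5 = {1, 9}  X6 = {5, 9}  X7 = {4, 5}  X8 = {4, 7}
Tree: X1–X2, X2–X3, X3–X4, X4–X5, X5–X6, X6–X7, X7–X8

No — bags containing vertex 4 are not connected in the tree.

A tree decomposition must satisfy three properties: every vertex lies in some bag; for every edge, both endpoints lie together in some bag; and for every vertex, the bags containing it form a connected subtree. Here bags containing vertex 4 are not connected in the tree, so the decomposition is invalid.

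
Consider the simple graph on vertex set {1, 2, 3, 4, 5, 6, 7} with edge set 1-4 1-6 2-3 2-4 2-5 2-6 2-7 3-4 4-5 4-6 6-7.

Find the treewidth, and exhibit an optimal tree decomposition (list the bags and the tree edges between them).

The largest bag has 3 vertices, giving width 2; this decomposition certifies tw(G) ≤ 2. On the other hand G contains the 3-clique {1, 4, 6}. A clique must lie in a single bag of any decomposition, so no decomposition can have width below 2. Combining the bounds, tw(G) = 2.

Treewidth 2.
One such decomposition:
Bags: B1 = {2, 6, 7}  B2 = {2, 4, 6}  B3 = {2, 4, 5}  B4 = {1, 4, 6}  B5 = {2, 3, 4}
Tree: B1–B2, B2–B3, B2–B4, B2–B5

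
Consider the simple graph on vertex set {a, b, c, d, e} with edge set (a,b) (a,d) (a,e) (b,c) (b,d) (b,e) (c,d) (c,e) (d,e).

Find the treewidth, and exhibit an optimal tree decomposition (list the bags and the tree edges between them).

Each bag holds 4 vertices, so the decomposition has width 3, which upper-bounds the treewidth. On the other hand G contains the 4-clique {b, c, d, e}. A clique must lie in a single bag of any decomposition, so no decomposition can have width below 3. Combining the bounds, tw(G) = 3.

Treewidth 3.
One such decomposition:
Bags: B1 = {b, c, d, e}  B2 = {a, b, d, e}
Tree: B1–B2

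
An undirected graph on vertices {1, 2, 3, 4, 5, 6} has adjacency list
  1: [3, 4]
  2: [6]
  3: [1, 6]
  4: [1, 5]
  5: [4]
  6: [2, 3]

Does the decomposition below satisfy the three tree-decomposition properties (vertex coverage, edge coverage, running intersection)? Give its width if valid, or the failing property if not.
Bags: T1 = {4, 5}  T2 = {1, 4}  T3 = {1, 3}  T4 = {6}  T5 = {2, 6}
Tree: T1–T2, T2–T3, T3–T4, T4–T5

A tree decomposition must satisfy three properties: every vertex lies in some bag; for every edge, both endpoints lie together in some bag; and for every vertex, the bags containing it form a connected subtree. Here edge (3,6) lies in no bag, so the decomposition is invalid.

No — edge (3,6) lies in no bag.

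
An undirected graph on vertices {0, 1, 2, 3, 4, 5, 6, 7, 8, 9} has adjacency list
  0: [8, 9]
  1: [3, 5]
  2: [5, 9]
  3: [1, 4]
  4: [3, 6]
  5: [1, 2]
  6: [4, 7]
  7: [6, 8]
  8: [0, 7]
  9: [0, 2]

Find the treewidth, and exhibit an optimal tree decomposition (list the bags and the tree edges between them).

Each bag holds 3 vertices, so the decomposition has width 2, which upper-bounds the treewidth. The edges 0–8–7–6–4–3–1–5–2–9–0 form a cycle, so G is not a tree and its treewidth is at least 2. Combining the bounds, tw(G) = 2.

Treewidth 2.
One optimal decomposition is:
Bags: B1 = {0, 7, 8}  B2 = {0, 6, 7}  B3 = {0, 4, 6}  B4 = {0, 3, 4}  B5 = {0, 1, 3}  B6 = {0, 1, 5}  B7 = {0, 2, 5}  B8 = {0, 2, 9}
Tree: B1–B2, B2–B3, B3–B4, B4–B5, B5–B6, B6–B7, B7–B8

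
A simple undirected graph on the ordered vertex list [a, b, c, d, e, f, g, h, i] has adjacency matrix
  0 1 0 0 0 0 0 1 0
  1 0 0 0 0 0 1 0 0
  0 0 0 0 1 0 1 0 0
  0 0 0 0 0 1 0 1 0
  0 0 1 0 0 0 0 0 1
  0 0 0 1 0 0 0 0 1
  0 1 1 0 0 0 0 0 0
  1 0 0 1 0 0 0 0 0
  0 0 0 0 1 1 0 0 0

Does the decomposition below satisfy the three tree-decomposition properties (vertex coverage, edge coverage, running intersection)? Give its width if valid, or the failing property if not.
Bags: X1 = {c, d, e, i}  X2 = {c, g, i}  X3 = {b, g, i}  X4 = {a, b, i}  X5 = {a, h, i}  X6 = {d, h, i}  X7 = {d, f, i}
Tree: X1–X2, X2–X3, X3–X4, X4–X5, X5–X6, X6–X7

No — bags containing vertex d are not connected in the tree.

A tree decomposition must satisfy three properties: every vertex lies in some bag; for every edge, both endpoints lie together in some bag; and for every vertex, the bags containing it form a connected subtree. Here bags containing vertex d are not connected in the tree, so the decomposition is invalid.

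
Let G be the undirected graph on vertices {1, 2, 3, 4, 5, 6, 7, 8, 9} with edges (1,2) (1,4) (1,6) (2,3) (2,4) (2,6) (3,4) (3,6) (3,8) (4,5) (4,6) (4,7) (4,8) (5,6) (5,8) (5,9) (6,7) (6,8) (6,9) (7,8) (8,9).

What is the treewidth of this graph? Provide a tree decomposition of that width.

Treewidth 3.
One optimal decomposition is:
Bags: B1 = {4, 5, 6, 8}  B2 = {4, 6, 7, 8}  B3 = {3, 4, 6, 8}  B4 = {2, 3, 4, 6}  B5 = {5, 6, 8, 9}  B6 = {1, 2, 4, 6}
Tree: B1–B2, B1–B3, B3–B4, B1–B5, B4–B6

The largest bag has 4 vertices, giving width 3; this decomposition certifies tw(G) ≤ 3. For the lower bound, the 4 vertices {5, 6, 8, 9} are pairwise adjacent, and any tree decomposition puts a clique entirely inside one bag — forcing width ≥ 3. Therefore the treewidth is 3.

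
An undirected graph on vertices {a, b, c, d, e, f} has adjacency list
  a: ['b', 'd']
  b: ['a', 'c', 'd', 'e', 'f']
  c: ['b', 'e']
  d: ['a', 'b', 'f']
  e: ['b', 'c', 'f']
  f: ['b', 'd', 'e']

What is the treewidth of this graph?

A width-2 tree decomposition is:
Bags: B1 = {b, e, f}  B2 = {b, d, f}  B3 = {b, c, e}  B4 = {a, b, d}
Tree: B1–B2, B1–B3, B2–B4
The largest bag has 3 vertices, giving width 2; this decomposition certifies tw(G) ≤ 2. On the other hand G contains the 3-clique {a, b, d}. A clique must lie in a single bag of any decomposition, so no decomposition can have width below 2. The upper and lower bounds meet at 2, so that is the treewidth.

2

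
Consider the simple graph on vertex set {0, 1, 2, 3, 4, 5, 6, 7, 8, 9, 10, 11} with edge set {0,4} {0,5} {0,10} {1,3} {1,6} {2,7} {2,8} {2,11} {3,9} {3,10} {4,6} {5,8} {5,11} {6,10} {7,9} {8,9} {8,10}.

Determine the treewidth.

3

A width-3 tree decomposition is:
Bags: B1 = {2, 7, 9, 11}  B2 = {2, 8, 9, 11}  B3 = {5, 8, 9, 11}  B4 = {3, 5, 8, 9}  B5 = {3, 5, 8, 10}  B6 = {0, 3, 5, 10}  B7 = {0, 1, 3, 10}  B8 = {0, 1, 6, 10}  B9 = {0, 1, 4, 6}
Tree: B1–B2, B2–B3, B3–B4, B4–B5, B5–B6, B6–B7, B7–B8, B8–B9
Every bag has size at most 4, so the width is 4 − 1 = 3 and tw(G) ≤ 3. For the lower bound: the 4 vertex sets {2,7,11}, {9}, {8}, {0,3,5,10} are disjoint, each induces a connected subgraph, and every pair is joined by at least one edge of G. Contracting each set to a single vertex therefore yields K_{4} as a minor, and since treewidth is minor-monotone, tw(G) ≥ tw(K_{4}) = 3. Combining the bounds, tw(G) = 3.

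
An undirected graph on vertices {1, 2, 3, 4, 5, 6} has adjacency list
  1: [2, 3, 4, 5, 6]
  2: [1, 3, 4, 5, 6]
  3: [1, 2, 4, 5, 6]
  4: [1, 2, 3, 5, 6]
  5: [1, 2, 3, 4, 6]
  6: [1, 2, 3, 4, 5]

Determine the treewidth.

A width-5 tree decomposition is:
Bags: B1 = {1, 2, 3, 4, 5, 6}
Tree: (single bag)
With just one bag of size 6, the width is 6 − 1 = 5, so tw(G) ≤ 5. On the other hand G contains the 6-clique {1, 2, 3, 4, 5, 6}. A clique must lie in a single bag of any decomposition, so no decomposition can have width below 5. Therefore the treewidth is 5.

5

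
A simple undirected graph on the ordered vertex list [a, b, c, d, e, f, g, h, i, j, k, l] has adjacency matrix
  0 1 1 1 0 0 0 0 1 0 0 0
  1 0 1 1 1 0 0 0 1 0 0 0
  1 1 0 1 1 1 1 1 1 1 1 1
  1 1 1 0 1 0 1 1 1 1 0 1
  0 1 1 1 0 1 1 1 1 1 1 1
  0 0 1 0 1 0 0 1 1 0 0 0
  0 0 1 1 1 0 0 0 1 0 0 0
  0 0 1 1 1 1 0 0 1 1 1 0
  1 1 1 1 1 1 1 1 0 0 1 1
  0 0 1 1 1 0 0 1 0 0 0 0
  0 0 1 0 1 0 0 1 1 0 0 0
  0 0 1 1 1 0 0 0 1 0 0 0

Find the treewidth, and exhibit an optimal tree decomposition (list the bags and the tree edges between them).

Every bag has size at most 5, so the width is 5 − 1 = 4 and tw(G) ≤ 4. On the other hand G contains the 5-clique {c, d, e, h, j}. A clique must lie in a single bag of any decomposition, so no decomposition can have width below 4. The upper and lower bounds meet at 4, so that is the treewidth.

Treewidth 4.
One optimal decomposition is:
Bags: B1 = {b, c, d, e, i}  B2 = {c, d, e, h, i}  B3 = {c, d, e, i, l}  B4 = {c, d, e, h, j}  B5 = {a, b, c, d, i}  B6 = {c, e, f, h, i}  B7 = {c, e, h, i, k}  B8 = {c, d, e, g, i}
Tree: B1–B2, B1–B3, B2–B4, B1–B5, B2–B6, B2–B7, B1–B8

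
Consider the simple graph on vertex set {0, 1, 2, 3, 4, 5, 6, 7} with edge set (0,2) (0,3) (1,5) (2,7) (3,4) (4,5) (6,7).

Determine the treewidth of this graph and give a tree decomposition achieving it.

Every bag has size at most 2, so the width is 2 − 1 = 1 and tw(G) ≤ 1. Since G has at least one edge (e.g. 1–5), it is not an edgeless graph, so tw(G) ≥ 1. The upper and lower bounds meet at 1, so that is the treewidth.

Treewidth 1.
One optimal decomposition is:
Bags: B1 = {1, 5}  B2 = {4, 5}  B3 = {3, 4}  B4 = {0, 3}  B5 = {0, 2}  B6 = {2, 7}  B7 = {6, 7}
Tree: B1–B2, B2–B3, B3–B4, B4–B5, B5–B6, B6–B7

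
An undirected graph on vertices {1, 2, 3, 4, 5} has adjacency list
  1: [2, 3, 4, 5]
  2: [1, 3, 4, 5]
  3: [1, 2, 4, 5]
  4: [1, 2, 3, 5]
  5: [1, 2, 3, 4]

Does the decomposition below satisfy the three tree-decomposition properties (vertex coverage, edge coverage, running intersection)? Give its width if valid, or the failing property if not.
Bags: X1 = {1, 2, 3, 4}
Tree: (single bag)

A tree decomposition must satisfy three properties: every vertex lies in some bag; for every edge, both endpoints lie together in some bag; and for every vertex, the bags containing it form a connected subtree. Here vertex 5 appears in no bag, so the decomposition is invalid.

No — vertex 5 appears in no bag.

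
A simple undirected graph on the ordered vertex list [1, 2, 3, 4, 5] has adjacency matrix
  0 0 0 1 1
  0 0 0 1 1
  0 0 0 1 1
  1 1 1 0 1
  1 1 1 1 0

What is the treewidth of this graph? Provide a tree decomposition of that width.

Treewidth 2.
One optimal decomposition is:
Bags: B1 = {1, 4, 5}  B2 = {3, 4, 5}  B3 = {2, 4, 5}
Tree: B1–B2, B2–B3

Every bag has size at most 3, so the width is 3 − 1 = 2 and tw(G) ≤ 2. Conversely, {1, 4, 5} is a clique of size 3, and the vertices of any clique must share a bag in every tree decomposition; so some bag has ≥ 3 vertices and tw(G) ≥ 2. The upper and lower bounds meet at 2, so that is the treewidth.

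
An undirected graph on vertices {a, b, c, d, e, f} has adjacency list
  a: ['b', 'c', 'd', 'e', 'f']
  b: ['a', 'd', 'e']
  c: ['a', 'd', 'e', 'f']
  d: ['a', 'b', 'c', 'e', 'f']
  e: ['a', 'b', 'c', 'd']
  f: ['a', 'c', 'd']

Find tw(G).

3

A width-3 tree decomposition is:
Bags: B1 = {a, b, d, e}  B2 = {a, c, d, e}  B3 = {a, c, d, f}
Tree: B1–B2, B2–B3
The largest bag has 4 vertices, giving width 3; this decomposition certifies tw(G) ≤ 3. Conversely, {a, c, d, e} is a clique of size 4, and the vertices of any clique must share a bag in every tree decomposition; so some bag has ≥ 4 vertices and tw(G) ≥ 3. Combining the bounds, tw(G) = 3.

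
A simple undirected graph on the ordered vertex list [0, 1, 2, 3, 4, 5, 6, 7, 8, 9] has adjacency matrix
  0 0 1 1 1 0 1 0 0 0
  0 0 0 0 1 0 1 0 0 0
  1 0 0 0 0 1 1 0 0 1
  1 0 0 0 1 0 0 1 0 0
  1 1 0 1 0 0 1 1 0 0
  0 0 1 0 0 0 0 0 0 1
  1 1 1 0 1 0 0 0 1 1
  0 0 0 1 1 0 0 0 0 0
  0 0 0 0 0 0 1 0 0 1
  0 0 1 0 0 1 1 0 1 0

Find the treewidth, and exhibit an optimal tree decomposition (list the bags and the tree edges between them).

Treewidth 2.
One optimal decomposition is:
Bags: B1 = {6, 8, 9}  B2 = {2, 6, 9}  B3 = {2, 5, 9}  B4 = {0, 2, 6}  B5 = {0, 4, 6}  B6 = {0, 3, 4}  B7 = {1, 4, 6}  B8 = {3, 4, 7}
Tree: B1–B2, B2–B3, B2–B4, B4–B5, B5–B6, B5–B7, B6–B8

Every bag has size at most 3, so the width is 3 − 1 = 2 and tw(G) ≤ 2. Conversely, {0, 3, 4} is a clique of size 3, and the vertices of any clique must share a bag in every tree decomposition; so some bag has ≥ 3 vertices and tw(G) ≥ 2. Hence tw(G) = 2 exactly.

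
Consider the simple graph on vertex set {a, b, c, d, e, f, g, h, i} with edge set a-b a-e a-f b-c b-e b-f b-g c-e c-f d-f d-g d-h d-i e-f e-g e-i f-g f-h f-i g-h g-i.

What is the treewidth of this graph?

A width-3 tree decomposition is:
Bags: B1 = {b, c, e, f}  B2 = {b, e, f, g}  B3 = {e, f, g, i}  B4 = {d, f, g, i}  B5 = {d, f, g, h}  B6 = {a, b, e, f}
Tree: B1–B2, B2–B3, B3–B4, B4–B5, B2–B6
The largest bag has 4 vertices, giving width 3; this decomposition certifies tw(G) ≤ 3. On the other hand G contains the 4-clique {d, f, g, h}. A clique must lie in a single bag of any decomposition, so no decomposition can have width below 3. Therefore the treewidth is 3.

3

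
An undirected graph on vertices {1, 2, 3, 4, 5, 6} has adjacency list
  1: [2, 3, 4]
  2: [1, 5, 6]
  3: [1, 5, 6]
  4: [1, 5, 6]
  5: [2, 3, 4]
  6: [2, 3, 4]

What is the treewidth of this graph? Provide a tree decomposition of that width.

Treewidth 3.
One such decomposition:
Bags: B1 = {1, 4, 5, 6}  B2 = {1, 2, 5, 6}  B3 = {1, 3, 5, 6}
Tree: B1–B2, B2–B3

The largest bag has 4 vertices, giving width 3; this decomposition certifies tw(G) ≤ 3. For the lower bound: the 4 vertex sets {4,5}, {2,6}, {1}, {3} are disjoint, each induces a connected subgraph, and every pair is joined by at least one edge of G. Contracting each set to a single vertex therefore yields K_{4} as a minor, and since treewidth is minor-monotone, tw(G) ≥ tw(K_{4}) = 3. The upper and lower bounds meet at 3, so that is the treewidth.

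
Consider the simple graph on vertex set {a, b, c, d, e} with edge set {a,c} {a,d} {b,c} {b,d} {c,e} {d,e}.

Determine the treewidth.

A width-2 tree decomposition is:
Bags: B1 = {c, d, e}  B2 = {a, c, d}  B3 = {b, c, d}
Tree: B1–B2, B2–B3
Each bag holds 3 vertices, so the decomposition has width 2, which upper-bounds the treewidth. The edges e–c–a–d–e form a cycle, so G is not a tree and its treewidth is at least 2. Therefore the treewidth is 2.

2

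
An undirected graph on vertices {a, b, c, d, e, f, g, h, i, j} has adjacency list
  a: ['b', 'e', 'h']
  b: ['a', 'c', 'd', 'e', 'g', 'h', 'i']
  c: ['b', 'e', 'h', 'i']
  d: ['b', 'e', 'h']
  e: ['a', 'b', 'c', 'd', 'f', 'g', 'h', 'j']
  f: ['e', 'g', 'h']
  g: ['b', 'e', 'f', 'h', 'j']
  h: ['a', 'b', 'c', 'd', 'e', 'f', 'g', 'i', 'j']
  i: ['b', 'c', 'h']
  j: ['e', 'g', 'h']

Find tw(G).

3

A width-3 tree decomposition is:
Bags: B1 = {b, c, e, h}  B2 = {b, e, g, h}  B3 = {e, g, h, j}  B4 = {b, c, h, i}  B5 = {e, f, g, h}  B6 = {a, b, e, h}  B7 = {b, d, e, h}
Tree: B1–B2, B2–B3, B1–B4, B3–B5, B1–B6, B6–B7
Every bag has size at most 4, so the width is 4 − 1 = 3 and tw(G) ≤ 3. Conversely, {e, g, h, j} is a clique of size 4, and the vertices of any clique must share a bag in every tree decomposition; so some bag has ≥ 4 vertices and tw(G) ≥ 3. Combining the bounds, tw(G) = 3.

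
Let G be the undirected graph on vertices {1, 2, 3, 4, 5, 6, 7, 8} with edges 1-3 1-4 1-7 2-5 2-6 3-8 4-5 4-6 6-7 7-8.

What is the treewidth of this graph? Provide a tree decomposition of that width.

Every bag has size at most 3, so the width is 3 − 1 = 2 and tw(G) ≤ 2. For the lower bound, G contains the cycle 8–3–1–7–8, so G is not a forest; only forests have treewidth ≤ 1, hence tw(G) ≥ 2. Therefore the treewidth is 2.

Treewidth 2.
One optimal decomposition is:
Bags: B1 = {3, 7, 8}  B2 = {1, 3, 7}  B3 = {1, 6, 7}  B4 = {1, 4, 6}  B5 = {2, 4, 6}  B6 = {2, 4, 5}
Tree: B1–B2, B2–B3, B3–B4, B4–B5, B5–B6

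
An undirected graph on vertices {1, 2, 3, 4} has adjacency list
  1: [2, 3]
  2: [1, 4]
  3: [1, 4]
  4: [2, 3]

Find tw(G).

A width-2 tree decomposition is:
Bags: B1 = {1, 2, 3}  B2 = {2, 3, 4}
Tree: B1–B2
The largest bag has 3 vertices, giving width 2; this decomposition certifies tw(G) ≤ 2. Since 3–1–2–4–3 is a cycle in G, G is not acyclic. Forests are exactly the graphs of treewidth ≤ 1, so tw(G) ≥ 2. Combining the bounds, tw(G) = 2.

2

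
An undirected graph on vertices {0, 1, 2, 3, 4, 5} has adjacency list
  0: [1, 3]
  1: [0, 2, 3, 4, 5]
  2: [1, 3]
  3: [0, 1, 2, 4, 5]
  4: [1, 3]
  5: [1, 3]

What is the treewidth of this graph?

2

A width-2 tree decomposition is:
Bags: B1 = {0, 1, 3}  B2 = {1, 3, 4}  B3 = {1, 2, 3}  B4 = {1, 3, 5}
Tree: B1–B2, B2–B3, B1–B4
Every bag has size at most 3, so the width is 3 − 1 = 2 and tw(G) ≤ 2. For the lower bound, the 3 vertices {0, 1, 3} are pairwise adjacent, and any tree decomposition puts a clique entirely inside one bag — forcing width ≥ 2. Hence tw(G) = 2 exactly.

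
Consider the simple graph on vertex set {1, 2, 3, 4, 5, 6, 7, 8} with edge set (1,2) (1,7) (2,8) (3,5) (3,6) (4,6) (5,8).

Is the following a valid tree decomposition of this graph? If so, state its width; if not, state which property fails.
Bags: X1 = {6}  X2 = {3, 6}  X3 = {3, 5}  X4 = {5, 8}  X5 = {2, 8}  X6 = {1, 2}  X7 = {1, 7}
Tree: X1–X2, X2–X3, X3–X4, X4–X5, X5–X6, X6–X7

No — vertex 4 appears in no bag.

A tree decomposition must satisfy three properties: every vertex lies in some bag; for every edge, both endpoints lie together in some bag; and for every vertex, the bags containing it form a connected subtree. Here vertex 4 appears in no bag, so the decomposition is invalid.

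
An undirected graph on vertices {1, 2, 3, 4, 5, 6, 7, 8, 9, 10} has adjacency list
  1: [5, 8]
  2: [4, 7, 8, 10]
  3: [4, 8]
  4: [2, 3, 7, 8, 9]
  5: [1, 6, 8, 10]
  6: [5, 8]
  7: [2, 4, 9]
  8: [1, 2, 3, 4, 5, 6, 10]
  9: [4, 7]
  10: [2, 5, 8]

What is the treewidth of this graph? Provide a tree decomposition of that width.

Treewidth 2.
One such decomposition:
Bags: B1 = {2, 4, 8}  B2 = {2, 8, 10}  B3 = {5, 8, 10}  B4 = {2, 4, 7}  B5 = {4, 7, 9}  B6 = {5, 6, 8}  B7 = {1, 5, 8}  B8 = {3, 4, 8}
Tree: B1–B2, B2–B3, B1–B4, B4–B5, B3–B6, B6–B7, B1–B8

The largest bag has 3 vertices, giving width 2; this decomposition certifies tw(G) ≤ 2. For the lower bound, the 3 vertices {2, 8, 10} are pairwise adjacent, and any tree decomposition puts a clique entirely inside one bag — forcing width ≥ 2. Therefore the treewidth is 2.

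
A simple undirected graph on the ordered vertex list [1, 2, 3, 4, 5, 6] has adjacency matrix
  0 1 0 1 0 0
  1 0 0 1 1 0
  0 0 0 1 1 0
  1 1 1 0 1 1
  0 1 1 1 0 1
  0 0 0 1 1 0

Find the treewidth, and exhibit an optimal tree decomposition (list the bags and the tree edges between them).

Each bag holds 3 vertices, so the decomposition has width 2, which upper-bounds the treewidth. On the other hand G contains the 3-clique {1, 2, 4}. A clique must lie in a single bag of any decomposition, so no decomposition can have width below 2. Combining the bounds, tw(G) = 2.

Treewidth 2.
One such decomposition:
Bags: B1 = {2, 4, 5}  B2 = {3, 4, 5}  B3 = {1, 2, 4}  B4 = {4, 5, 6}
Tree: B1–B2, B1–B3, B2–B4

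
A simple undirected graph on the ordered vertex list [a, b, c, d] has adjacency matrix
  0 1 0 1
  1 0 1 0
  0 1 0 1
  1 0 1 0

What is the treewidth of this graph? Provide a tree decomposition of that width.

Each bag holds 3 vertices, so the decomposition has width 2, which upper-bounds the treewidth. For the lower bound, G contains the cycle b–c–d–a–b, so G is not a forest; only forests have treewidth ≤ 1, hence tw(G) ≥ 2. Hence tw(G) = 2 exactly.

Treewidth 2.
One optimal decomposition is:
Bags: B1 = {b, c, d}  B2 = {a, b, d}
Tree: B1–B2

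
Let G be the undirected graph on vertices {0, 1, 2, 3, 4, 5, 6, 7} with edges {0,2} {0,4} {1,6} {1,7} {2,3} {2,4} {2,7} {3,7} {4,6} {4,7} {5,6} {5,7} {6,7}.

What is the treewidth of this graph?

2

A width-2 tree decomposition is:
Bags: B1 = {2, 4, 7}  B2 = {4, 6, 7}  B3 = {1, 6, 7}  B4 = {5, 6, 7}  B5 = {2, 3, 7}  B6 = {0, 2, 4}
Tree: B1–B2, B2–B3, B2–B4, B1–B5, B1–B6
Every bag has size at most 3, so the width is 3 − 1 = 2 and tw(G) ≤ 2. On the other hand G contains the 3-clique {0, 2, 4}. A clique must lie in a single bag of any decomposition, so no decomposition can have width below 2. The upper and lower bounds meet at 2, so that is the treewidth.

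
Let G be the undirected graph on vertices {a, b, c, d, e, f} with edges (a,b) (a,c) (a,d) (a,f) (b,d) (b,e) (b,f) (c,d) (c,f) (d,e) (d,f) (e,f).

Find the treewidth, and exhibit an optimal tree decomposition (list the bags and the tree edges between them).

Each bag holds 4 vertices, so the decomposition has width 3, which upper-bounds the treewidth. On the other hand G contains the 4-clique {b, d, e, f}. A clique must lie in a single bag of any decomposition, so no decomposition can have width below 3. The upper and lower bounds meet at 3, so that is the treewidth.

Treewidth 3.
One optimal decomposition is:
Bags: B1 = {a, b, d, f}  B2 = {a, c, d, f}  B3 = {b, d, e, f}
Tree: B1–B2, B1–B3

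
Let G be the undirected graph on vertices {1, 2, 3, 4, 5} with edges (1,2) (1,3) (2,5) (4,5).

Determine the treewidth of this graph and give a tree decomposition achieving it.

The largest bag has 2 vertices, giving width 1; this decomposition certifies tw(G) ≤ 1. Since G has at least one edge (e.g. 4–5), it is not an edgeless graph, so tw(G) ≥ 1. Combining the bounds, tw(G) = 1.

Treewidth 1.
One optimal decomposition is:
Bags: B1 = {4, 5}  B2 = {2, 5}  B3 = {1, 2}  B4 = {1, 3}
Tree: B1–B2, B2–B3, B3–B4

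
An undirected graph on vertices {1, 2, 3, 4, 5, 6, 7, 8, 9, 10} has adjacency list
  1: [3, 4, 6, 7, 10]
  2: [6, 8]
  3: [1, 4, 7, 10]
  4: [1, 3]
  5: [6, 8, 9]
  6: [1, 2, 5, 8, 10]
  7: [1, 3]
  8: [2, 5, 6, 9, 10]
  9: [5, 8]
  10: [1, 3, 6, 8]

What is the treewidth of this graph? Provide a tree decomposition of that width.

Treewidth 2.
One optimal decomposition is:
Bags: B1 = {6, 8, 10}  B2 = {5, 6, 8}  B3 = {1, 6, 10}  B4 = {1, 3, 10}  B5 = {5, 8, 9}  B6 = {2, 6, 8}  B7 = {1, 3, 4}  B8 = {1, 3, 7}
Tree: B1–B2, B1–B3, B3–B4, B2–B5, B1–B6, B4–B7, B7–B8

Every bag has size at most 3, so the width is 3 − 1 = 2 and tw(G) ≤ 2. For the lower bound, the 3 vertices {1, 3, 10} are pairwise adjacent, and any tree decomposition puts a clique entirely inside one bag — forcing width ≥ 2. Hence tw(G) = 2 exactly.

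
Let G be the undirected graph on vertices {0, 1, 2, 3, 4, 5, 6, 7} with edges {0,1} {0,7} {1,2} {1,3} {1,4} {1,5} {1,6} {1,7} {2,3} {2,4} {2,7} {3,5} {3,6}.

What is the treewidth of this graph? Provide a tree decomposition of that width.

Treewidth 2.
One optimal decomposition is:
Bags: B1 = {1, 3, 6}  B2 = {1, 3, 5}  B3 = {1, 2, 3}  B4 = {1, 2, 7}  B5 = {1, 2, 4}  B6 = {0, 1, 7}
Tree: B1–B2, B2–B3, B3–B4, B3–B5, B4–B6

Each bag holds 3 vertices, so the decomposition has width 2, which upper-bounds the treewidth. For the lower bound, the 3 vertices {0, 1, 7} are pairwise adjacent, and any tree decomposition puts a clique entirely inside one bag — forcing width ≥ 2. The upper and lower bounds meet at 2, so that is the treewidth.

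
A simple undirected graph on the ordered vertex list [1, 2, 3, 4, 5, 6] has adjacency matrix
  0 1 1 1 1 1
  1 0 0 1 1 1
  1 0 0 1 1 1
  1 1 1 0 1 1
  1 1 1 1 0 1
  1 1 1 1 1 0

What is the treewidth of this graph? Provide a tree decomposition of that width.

Treewidth 4.
One optimal decomposition is:
Bags: B1 = {1, 3, 4, 5, 6}  B2 = {1, 2, 4, 5, 6}
Tree: B1–B2

The largest bag has 5 vertices, giving width 4; this decomposition certifies tw(G) ≤ 4. For the lower bound, the 5 vertices {1, 2, 4, 5, 6} are pairwise adjacent, and any tree decomposition puts a clique entirely inside one bag — forcing width ≥ 4. The upper and lower bounds meet at 4, so that is the treewidth.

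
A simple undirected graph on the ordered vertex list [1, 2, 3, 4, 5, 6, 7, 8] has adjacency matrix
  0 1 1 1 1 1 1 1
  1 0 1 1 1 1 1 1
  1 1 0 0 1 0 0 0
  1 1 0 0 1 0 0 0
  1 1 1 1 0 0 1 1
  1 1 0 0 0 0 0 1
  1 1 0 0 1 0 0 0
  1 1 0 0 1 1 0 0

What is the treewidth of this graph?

3

A width-3 tree decomposition is:
Bags: B1 = {1, 2, 5, 8}  B2 = {1, 2, 3, 5}  B3 = {1, 2, 6, 8}  B4 = {1, 2, 4, 5}  B5 = {1, 2, 5, 7}
Tree: B1–B2, B1–B3, B1–B4, B1–B5
Each bag holds 4 vertices, so the decomposition has width 3, which upper-bounds the treewidth. For the lower bound, the 4 vertices {1, 2, 5, 8} are pairwise adjacent, and any tree decomposition puts a clique entirely inside one bag — forcing width ≥ 3. Hence tw(G) = 3 exactly.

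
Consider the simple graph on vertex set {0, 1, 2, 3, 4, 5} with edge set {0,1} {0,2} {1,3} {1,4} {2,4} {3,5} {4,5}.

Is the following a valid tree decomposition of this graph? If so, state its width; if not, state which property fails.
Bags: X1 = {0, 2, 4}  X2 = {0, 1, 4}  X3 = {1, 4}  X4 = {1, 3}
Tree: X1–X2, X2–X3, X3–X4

A tree decomposition must satisfy three properties: every vertex lies in some bag; for every edge, both endpoints lie together in some bag; and for every vertex, the bags containing it form a connected subtree. Here vertex 5 appears in no bag, so the decomposition is invalid.

No — vertex 5 appears in no bag.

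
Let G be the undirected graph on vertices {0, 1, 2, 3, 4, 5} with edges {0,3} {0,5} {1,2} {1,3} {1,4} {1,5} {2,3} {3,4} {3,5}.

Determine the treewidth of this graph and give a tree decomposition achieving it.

Treewidth 2.
Bags: B1 = {0, 3, 5}  B2 = {1, 3, 5}  B3 = {1, 2, 3}  B4 = {1, 3, 4}
Tree: B1–B2, B2–B3, B2–B4

Each bag holds 3 vertices, so the decomposition has width 2, which upper-bounds the treewidth. For the lower bound, the 3 vertices {0, 3, 5} are pairwise adjacent, and any tree decomposition puts a clique entirely inside one bag — forcing width ≥ 2. Therefore the treewidth is 2.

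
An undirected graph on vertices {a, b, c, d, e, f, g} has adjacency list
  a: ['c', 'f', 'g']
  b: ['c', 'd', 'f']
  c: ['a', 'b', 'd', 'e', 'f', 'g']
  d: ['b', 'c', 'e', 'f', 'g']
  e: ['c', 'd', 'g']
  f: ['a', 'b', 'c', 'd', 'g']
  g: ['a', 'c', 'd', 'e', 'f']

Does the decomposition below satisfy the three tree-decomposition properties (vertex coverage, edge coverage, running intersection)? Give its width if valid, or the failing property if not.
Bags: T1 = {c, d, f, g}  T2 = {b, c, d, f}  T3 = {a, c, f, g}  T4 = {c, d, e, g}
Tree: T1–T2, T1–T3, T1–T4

Yes; width 3.

Vertex coverage: the bags together contain {a, b, c, d, e, f, g}, the full vertex set. Edge coverage: each edge of G has both endpoints in at least one bag. Running intersection: for every vertex, the bags containing it form a connected subtree. All three properties hold, so this is a valid tree decomposition of width max|bag| − 1 = 3, and hence tw(G) ≤ 3.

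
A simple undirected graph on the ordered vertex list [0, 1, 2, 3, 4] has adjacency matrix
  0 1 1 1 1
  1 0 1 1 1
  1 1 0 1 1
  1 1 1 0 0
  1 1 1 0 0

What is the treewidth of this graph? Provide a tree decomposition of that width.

Each bag holds 4 vertices, so the decomposition has width 3, which upper-bounds the treewidth. For the lower bound, the 4 vertices {0, 1, 2, 3} are pairwise adjacent, and any tree decomposition puts a clique entirely inside one bag — forcing width ≥ 3. Combining the bounds, tw(G) = 3.

Treewidth 3.
One optimal decomposition is:
Bags: B1 = {0, 1, 2, 3}  B2 = {0, 1, 2, 4}
Tree: B1–B2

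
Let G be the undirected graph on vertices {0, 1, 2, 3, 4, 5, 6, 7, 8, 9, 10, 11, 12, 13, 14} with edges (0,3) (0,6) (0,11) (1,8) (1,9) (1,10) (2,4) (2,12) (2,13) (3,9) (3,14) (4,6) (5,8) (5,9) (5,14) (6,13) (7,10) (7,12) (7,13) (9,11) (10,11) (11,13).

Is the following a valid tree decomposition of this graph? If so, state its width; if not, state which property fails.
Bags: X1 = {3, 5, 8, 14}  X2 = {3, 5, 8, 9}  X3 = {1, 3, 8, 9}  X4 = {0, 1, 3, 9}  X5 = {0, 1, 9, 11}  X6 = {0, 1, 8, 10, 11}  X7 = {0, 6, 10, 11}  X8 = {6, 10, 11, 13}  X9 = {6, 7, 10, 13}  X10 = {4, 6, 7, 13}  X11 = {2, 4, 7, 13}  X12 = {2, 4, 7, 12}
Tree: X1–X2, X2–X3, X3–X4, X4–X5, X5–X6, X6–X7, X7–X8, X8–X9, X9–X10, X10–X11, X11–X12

A tree decomposition must satisfy three properties: every vertex lies in some bag; for every edge, both endpoints lie together in some bag; and for every vertex, the bags containing it form a connected subtree. Here bags containing vertex 8 are not connected in the tree, so the decomposition is invalid.

No — bags containing vertex 8 are not connected in the tree.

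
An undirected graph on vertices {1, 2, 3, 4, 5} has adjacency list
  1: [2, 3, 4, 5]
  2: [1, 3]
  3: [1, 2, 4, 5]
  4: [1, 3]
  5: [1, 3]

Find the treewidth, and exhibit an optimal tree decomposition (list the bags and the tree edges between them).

Treewidth 2.
Bags: B1 = {1, 3, 4}  B2 = {1, 3, 5}  B3 = {1, 2, 3}
Tree: B1–B2, B1–B3

Each bag holds 3 vertices, so the decomposition has width 2, which upper-bounds the treewidth. On the other hand G contains the 3-clique {1, 2, 3}. A clique must lie in a single bag of any decomposition, so no decomposition can have width below 2. The upper and lower bounds meet at 2, so that is the treewidth.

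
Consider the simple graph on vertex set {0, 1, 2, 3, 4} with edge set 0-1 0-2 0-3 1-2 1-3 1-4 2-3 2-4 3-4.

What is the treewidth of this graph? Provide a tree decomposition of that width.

Each bag holds 4 vertices, so the decomposition has width 3, which upper-bounds the treewidth. On the other hand G contains the 4-clique {0, 1, 2, 3}. A clique must lie in a single bag of any decomposition, so no decomposition can have width below 3. Therefore the treewidth is 3.

Treewidth 3.
Bags: B1 = {0, 1, 2, 3}  B2 = {1, 2, 3, 4}
Tree: B1–B2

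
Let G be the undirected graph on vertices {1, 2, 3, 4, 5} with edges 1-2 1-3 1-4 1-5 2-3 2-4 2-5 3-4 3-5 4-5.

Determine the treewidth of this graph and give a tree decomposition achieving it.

With just one bag of size 5, the width is 5 − 1 = 4, so tw(G) ≤ 4. For the lower bound, the 5 vertices {1, 2, 3, 4, 5} are pairwise adjacent, and any tree decomposition puts a clique entirely inside one bag — forcing width ≥ 4. Therefore the treewidth is 4.

Treewidth 4.
One optimal decomposition is:
Bags: B1 = {1, 2, 3, 4, 5}
Tree: (single bag)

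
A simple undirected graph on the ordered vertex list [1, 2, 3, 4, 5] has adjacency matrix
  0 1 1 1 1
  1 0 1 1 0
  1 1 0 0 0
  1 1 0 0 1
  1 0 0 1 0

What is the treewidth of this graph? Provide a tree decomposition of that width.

Every bag has size at most 3, so the width is 3 − 1 = 2 and tw(G) ≤ 2. For the lower bound, the 3 vertices {1, 2, 3} are pairwise adjacent, and any tree decomposition puts a clique entirely inside one bag — forcing width ≥ 2. Therefore the treewidth is 2.

Treewidth 2.
One optimal decomposition is:
Bags: B1 = {1, 4, 5}  B2 = {1, 2, 4}  B3 = {1, 2, 3}
Tree: B1–B2, B2–B3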